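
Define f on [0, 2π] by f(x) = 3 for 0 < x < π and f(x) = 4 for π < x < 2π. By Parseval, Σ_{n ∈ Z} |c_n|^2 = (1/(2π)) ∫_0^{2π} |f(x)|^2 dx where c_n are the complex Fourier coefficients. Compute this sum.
Σ |c_n|^2 = 25/2

Parseval equates the L^2 energy of f (normalised by 1/(2π)) with the ℓ^2 sum of its Fourier coefficients: (1/(2π)) ∫_0^{2π} |f|^2 = Σ |c_n|^2.
Compute the left side: (1/(2π)) [∫_0^π 3^2 dx + ∫_π^{2π} 4^2 dx] = (1/(2π)) · (9π + 16π) = (9 + 16)/2 = 25/2.
So Σ_{n ∈ Z} |c_n|^2 = 25/2.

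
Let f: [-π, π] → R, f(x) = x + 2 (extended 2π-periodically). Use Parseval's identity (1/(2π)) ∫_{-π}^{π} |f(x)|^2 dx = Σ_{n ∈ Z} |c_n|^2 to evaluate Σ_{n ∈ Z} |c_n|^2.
Σ |c_n|^2 = π^2/3 + 4

Expand and integrate term by term over [-π, π]:
  ∫ (x)^2 dx = 1·(2π^3/3); ∫ 2·1·(2)·x dx = 0 (odd integrand); ∫ 2^2 dx = 4·2π.
So (1/(2π)) ∫_{-π}^{π} (x + 2)^2 dx = 1π^2/3 + 4 = π^2/3 + 4.
Parseval ⇒ Σ |c_n|^2 = π^2/3 + 4.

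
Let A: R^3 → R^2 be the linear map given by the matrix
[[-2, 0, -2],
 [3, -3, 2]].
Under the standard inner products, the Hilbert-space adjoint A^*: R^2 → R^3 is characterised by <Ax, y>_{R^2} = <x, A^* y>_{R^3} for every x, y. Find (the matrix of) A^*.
A^* = A^T =
[[-2, 3],
 [0, -3],
 [-2, 2]]

For real matrices with standard dot products, the defining identity <Ax, y> = <x, A^* y> gives (Ax)^T y = x^T (A^*) y, i.e. x^T A^T y = x^T (A^*) y. Since this holds for all x, y, we must have A^* = A^T. Therefore
A^* =
[[-2, 3],
 [0, -3],
 [-2, 2]].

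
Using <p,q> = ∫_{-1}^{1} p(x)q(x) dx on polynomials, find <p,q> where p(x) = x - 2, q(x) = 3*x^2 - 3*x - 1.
<p,q> = -2

Expand the product: p(x)·q(x) = 3*x^3 - 9*x^2 + 5*x + 2.
∫_{-1}^{1} of each monomial x^k gives [2/(k+1) if k even, 0 if k odd]. Integrating term-by-term (or equivalently evaluating the antiderivative F(x) = 3*x^4/4 - 3*x^3 + 5*x^2/2 + 2*x at the endpoints):
  F(1) − F(−1) = 9/4 − (17/4) = -2.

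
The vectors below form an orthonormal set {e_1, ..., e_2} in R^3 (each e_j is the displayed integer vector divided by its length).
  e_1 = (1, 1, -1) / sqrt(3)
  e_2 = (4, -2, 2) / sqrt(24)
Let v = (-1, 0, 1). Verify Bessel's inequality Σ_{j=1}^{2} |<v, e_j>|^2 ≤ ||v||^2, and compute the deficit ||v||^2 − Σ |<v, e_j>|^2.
Σ |<v, e_j>|^2 = 3/2; ||v||^2 = 2; deficit = 1/2

Write each e_j = u_j / sqrt(<u_j, u_j>) where u_j is the displayed integer vector. Then <v, e_j> = <v, u_j> / sqrt(<u_j, u_j>), so |<v, e_j>|^2 = <v, u_j>^2 / <u_j, u_j>.
Coefficients: <v, e_1> = -2/sqrt(3), <v, e_2> = -2/sqrt(24).
Square and sum: Σ |<v, e_j>|^2 = 3/2.
Compute ||v||^2 = v·v = 2.
Deficit = 2 − 3/2 = 1/2 ≥ 0, confirming Bessel's inequality. (The deficit equals ||v − Σ <v,e_j> e_j||^2, the squared distance from v to span{e_j}.)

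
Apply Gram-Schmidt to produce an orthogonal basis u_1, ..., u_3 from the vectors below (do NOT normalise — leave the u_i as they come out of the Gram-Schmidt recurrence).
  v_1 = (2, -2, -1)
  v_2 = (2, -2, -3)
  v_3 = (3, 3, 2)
Orthogonal basis:
  u_1 = (2, -2, -1)
  u_2 = (-4/9, 4/9, -16/9)
  u_3 = (3, 3, 0)

Apply the Gram-Schmidt recurrence
  u_1 = v_1
  u_i = v_i − Σ_{j<i} ((v_i · u_j) / (u_j · u_j)) · u_j.

Step by step this gives:
  u_1 = (2, -2, -1)
  u_2 = (-4/9, 4/9, -16/9)
  u_3 = (3, 3, 0)

Orthogonality check:
  u_2 · u_1 = 0 (should be 0)
  u_3 · u_1 = 0 (should be 0)
  u_3 · u_2 = 0 (should be 0)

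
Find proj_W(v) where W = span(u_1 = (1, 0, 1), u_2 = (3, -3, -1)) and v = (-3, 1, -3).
proj_W(v) = (-57/17, 9/17, -45/17)

Set up U = [u_1 | ... | u_2] ∈ R^(3×2). The projector onto W = col(U) is P = U (U^T U)^(-1) U^T.
Compute U^T U =
  [2, 2]
  [2, 19],
and U^T v = (-6, -9).
Solve U^T U · c = U^T v for the coefficients: c = (-48/17, -3/17). The projection is proj_W(v) = U c.
Check: (v - proj_W(v)) · u_1 = 0  (should be 0).
Check: (v - proj_W(v)) · u_2 = 0  (should be 0).
Result: proj_W(v) = (-57/17, 9/17, -45/17).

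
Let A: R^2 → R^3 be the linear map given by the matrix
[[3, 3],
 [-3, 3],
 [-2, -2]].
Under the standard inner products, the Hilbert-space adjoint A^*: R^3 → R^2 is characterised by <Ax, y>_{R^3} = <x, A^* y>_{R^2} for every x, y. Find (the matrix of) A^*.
A^* = A^T =
[[3, -3, -2],
 [3, 3, -2]]

For real matrices with standard dot products, the defining identity <Ax, y> = <x, A^* y> gives (Ax)^T y = x^T (A^*) y, i.e. x^T A^T y = x^T (A^*) y. Since this holds for all x, y, we must have A^* = A^T. Therefore
A^* =
[[3, -3, -2],
 [3, 3, -2]].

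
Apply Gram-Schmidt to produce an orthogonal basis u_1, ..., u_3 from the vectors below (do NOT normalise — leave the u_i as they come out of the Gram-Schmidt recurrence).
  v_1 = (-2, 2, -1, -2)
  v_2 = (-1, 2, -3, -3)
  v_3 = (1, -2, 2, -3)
Orthogonal basis:
  u_1 = (-2, 2, -1, -2)
  u_2 = (17/13, -4/13, -24/13, -9/13)
  u_3 = (23/37, -62/37, 72/37, -121/37)

Apply the Gram-Schmidt recurrence
  u_1 = v_1
  u_i = v_i − Σ_{j<i} ((v_i · u_j) / (u_j · u_j)) · u_j.

Step by step this gives:
  u_1 = (-2, 2, -1, -2)
  u_2 = (17/13, -4/13, -24/13, -9/13)
  u_3 = (23/37, -62/37, 72/37, -121/37)

Orthogonality check:
  u_2 · u_1 = 0 (should be 0)
  u_3 · u_1 = 0 (should be 0)
  u_3 · u_2 = 0 (should be 0)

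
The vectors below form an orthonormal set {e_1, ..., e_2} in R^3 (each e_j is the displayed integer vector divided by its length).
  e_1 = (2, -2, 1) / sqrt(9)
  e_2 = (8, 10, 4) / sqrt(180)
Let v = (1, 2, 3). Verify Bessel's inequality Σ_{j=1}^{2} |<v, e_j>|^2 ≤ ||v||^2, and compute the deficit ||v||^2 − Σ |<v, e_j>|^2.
Σ |<v, e_j>|^2 = 9; ||v||^2 = 14; deficit = 5

Write each e_j = u_j / sqrt(<u_j, u_j>) where u_j is the displayed integer vector. Then <v, e_j> = <v, u_j> / sqrt(<u_j, u_j>), so |<v, e_j>|^2 = <v, u_j>^2 / <u_j, u_j>.
Coefficients: <v, e_1> = 1/sqrt(9), <v, e_2> = 40/sqrt(180).
Square and sum: Σ |<v, e_j>|^2 = 9.
Compute ||v||^2 = v·v = 14.
Deficit = 14 − 9 = 5 ≥ 0, confirming Bessel's inequality. (The deficit equals ||v − Σ <v,e_j> e_j||^2, the squared distance from v to span{e_j}.)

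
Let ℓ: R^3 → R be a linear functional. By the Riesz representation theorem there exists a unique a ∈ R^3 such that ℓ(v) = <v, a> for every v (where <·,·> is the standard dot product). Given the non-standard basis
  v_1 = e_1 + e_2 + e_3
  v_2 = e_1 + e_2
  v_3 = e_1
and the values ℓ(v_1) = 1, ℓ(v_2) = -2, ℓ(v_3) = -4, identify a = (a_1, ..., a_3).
a = (-4, 2, 3)

Write a = (a_1, ..., a_3) in the standard basis. For each basis vector v_i, ℓ(v_i) = <v_i, a> is a linear equation in the a_j's. Collect the n equations into a matrix system V a = ℓ, where row i of V is v_i (expressed in the standard basis). Since V is invertible (lower-triangular with 1s on the diagonal, up to permutation), solve by back-substitution:
  V =
[[1, 1, 1],
 [1, 1, 0],
 [1, 0, 0]]
  V a = (1, -2, -4)
Solving gives a = (-4, 2, 3).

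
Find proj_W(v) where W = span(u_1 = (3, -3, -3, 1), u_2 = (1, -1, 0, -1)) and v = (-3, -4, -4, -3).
proj_W(v) = (100/59, -100/59, -48/59, -36/59)

Set up U = [u_1 | ... | u_2] ∈ R^(4×2). The projector onto W = col(U) is P = U (U^T U)^(-1) U^T.
Compute U^T U =
  [28, 5]
  [5, 3],
and U^T v = (12, 4).
Solve U^T U · c = U^T v for the coefficients: c = (16/59, 52/59). The projection is proj_W(v) = U c.
Check: (v - proj_W(v)) · u_1 = 0  (should be 0).
Check: (v - proj_W(v)) · u_2 = 0  (should be 0).
Result: proj_W(v) = (100/59, -100/59, -48/59, -36/59).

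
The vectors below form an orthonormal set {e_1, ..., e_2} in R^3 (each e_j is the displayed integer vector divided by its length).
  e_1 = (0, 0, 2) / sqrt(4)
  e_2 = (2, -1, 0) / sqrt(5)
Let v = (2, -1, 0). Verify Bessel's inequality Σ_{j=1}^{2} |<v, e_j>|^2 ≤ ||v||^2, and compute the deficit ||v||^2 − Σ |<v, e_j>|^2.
Σ |<v, e_j>|^2 = 5; ||v||^2 = 5; deficit = 0

Write each e_j = u_j / sqrt(<u_j, u_j>) where u_j is the displayed integer vector. Then <v, e_j> = <v, u_j> / sqrt(<u_j, u_j>), so |<v, e_j>|^2 = <v, u_j>^2 / <u_j, u_j>.
Coefficients: <v, e_1> = 0/sqrt(4), <v, e_2> = 5/sqrt(5).
Square and sum: Σ |<v, e_j>|^2 = 5.
Compute ||v||^2 = v·v = 5.
Deficit = 5 − 5 = 0 ≥ 0, confirming Bessel's inequality. (The deficit equals ||v − Σ <v,e_j> e_j||^2, the squared distance from v to span{e_j}.)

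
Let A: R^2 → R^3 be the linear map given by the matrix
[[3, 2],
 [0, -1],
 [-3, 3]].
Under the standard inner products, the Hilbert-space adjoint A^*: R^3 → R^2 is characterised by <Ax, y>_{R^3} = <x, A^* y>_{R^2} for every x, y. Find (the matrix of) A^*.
A^* = A^T =
[[3, 0, -3],
 [2, -1, 3]]

For real matrices with standard dot products, the defining identity <Ax, y> = <x, A^* y> gives (Ax)^T y = x^T (A^*) y, i.e. x^T A^T y = x^T (A^*) y. Since this holds for all x, y, we must have A^* = A^T. Therefore
A^* =
[[3, 0, -3],
 [2, -1, 3]].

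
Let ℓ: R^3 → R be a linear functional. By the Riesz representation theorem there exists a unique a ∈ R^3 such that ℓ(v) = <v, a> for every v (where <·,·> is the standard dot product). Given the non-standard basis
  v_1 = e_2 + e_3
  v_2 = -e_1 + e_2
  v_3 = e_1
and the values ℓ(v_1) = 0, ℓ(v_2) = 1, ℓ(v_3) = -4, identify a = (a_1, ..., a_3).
a = (-4, -3, 3)

Write a = (a_1, ..., a_3) in the standard basis. For each basis vector v_i, ℓ(v_i) = <v_i, a> is a linear equation in the a_j's. Collect the n equations into a matrix system V a = ℓ, where row i of V is v_i (expressed in the standard basis). Since V is invertible (lower-triangular with 1s on the diagonal, up to permutation), solve by back-substitution:
  V =
[[0, 1, 1],
 [-1, 1, 0],
 [1, 0, 0]]
  V a = (0, 1, -4)
Solving gives a = (-4, -3, 3).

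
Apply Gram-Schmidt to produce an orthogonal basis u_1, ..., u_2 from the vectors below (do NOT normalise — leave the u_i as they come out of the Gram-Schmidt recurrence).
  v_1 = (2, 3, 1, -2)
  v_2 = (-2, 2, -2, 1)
Orthogonal basis:
  u_1 = (2, 3, 1, -2)
  u_2 = (-16/9, 7/3, -17/9, 7/9)

Apply the Gram-Schmidt recurrence
  u_1 = v_1
  u_i = v_i − Σ_{j<i} ((v_i · u_j) / (u_j · u_j)) · u_j.

Step by step this gives:
  u_1 = (2, 3, 1, -2)
  u_2 = (-16/9, 7/3, -17/9, 7/9)

Orthogonality check:
  u_2 · u_1 = 0 (should be 0)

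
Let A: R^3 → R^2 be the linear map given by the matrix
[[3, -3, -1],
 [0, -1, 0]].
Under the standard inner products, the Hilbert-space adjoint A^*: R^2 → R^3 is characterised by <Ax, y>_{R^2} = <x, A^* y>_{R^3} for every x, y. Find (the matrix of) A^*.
A^* = A^T =
[[3, 0],
 [-3, -1],
 [-1, 0]]

For real matrices with standard dot products, the defining identity <Ax, y> = <x, A^* y> gives (Ax)^T y = x^T (A^*) y, i.e. x^T A^T y = x^T (A^*) y. Since this holds for all x, y, we must have A^* = A^T. Therefore
A^* =
[[3, 0],
 [-3, -1],
 [-1, 0]].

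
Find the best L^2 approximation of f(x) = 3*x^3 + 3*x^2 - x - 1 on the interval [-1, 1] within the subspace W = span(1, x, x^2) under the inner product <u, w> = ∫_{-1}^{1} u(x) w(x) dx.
g(x) = 3*x^2 + 4*x/5 - 1

The best approximation g ∈ W is the orthogonal projection of f onto W. Writing g = a_0 + a_1 x + a_2 x^2, the coefficients solve the normal equations G · a = b where
  G_{ij} = <φ_i, φ_j> and b_i = <f, φ_i>, with φ_0 = 1, φ_1 = x, φ_2 = x^2.
G =
  [2, 0, 2/3]
  [0, 2/3, 0]
  [2/3, 0, 2/5],
b = (0, 8/15, 8/15).
Solving gives a_0 = -1, a_1 = 4/5, a_2 = 3, so
  g(x) = 3*x^2 + 4*x/5 - 1.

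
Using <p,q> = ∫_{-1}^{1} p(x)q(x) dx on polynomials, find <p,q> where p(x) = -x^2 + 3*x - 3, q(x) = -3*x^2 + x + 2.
<p,q> = -62/15

Expand the product: p(x)·q(x) = 3*x^4 - 10*x^3 + 10*x^2 + 3*x - 6.
∫_{-1}^{1} of each monomial x^k gives [2/(k+1) if k even, 0 if k odd]. Integrating term-by-term (or equivalently evaluating the antiderivative F(x) = 3*x^5/5 - 5*x^4/2 + 10*x^3/3 + 3*x^2/2 - 6*x at the endpoints):
  F(1) − F(−1) = -46/15 − (16/15) = -62/15.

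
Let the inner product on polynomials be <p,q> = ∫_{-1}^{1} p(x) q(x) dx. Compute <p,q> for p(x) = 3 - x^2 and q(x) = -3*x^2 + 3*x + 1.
<p,q> = 8/15

Expand the product: p(x)·q(x) = 3*x^4 - 3*x^3 - 10*x^2 + 9*x + 3.
∫_{-1}^{1} of each monomial x^k gives [2/(k+1) if k even, 0 if k odd]. Integrating term-by-term (or equivalently evaluating the antiderivative F(x) = 3*x^5/5 - 3*x^4/4 - 10*x^3/3 + 9*x^2/2 + 3*x at the endpoints):
  F(1) − F(−1) = 241/60 − (209/60) = 8/15.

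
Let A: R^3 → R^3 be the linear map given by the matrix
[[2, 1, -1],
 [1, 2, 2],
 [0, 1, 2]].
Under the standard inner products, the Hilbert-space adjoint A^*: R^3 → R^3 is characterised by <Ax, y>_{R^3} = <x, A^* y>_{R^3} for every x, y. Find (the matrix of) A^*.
A^* = A^T =
[[2, 1, 0],
 [1, 2, 1],
 [-1, 2, 2]]

For real matrices with standard dot products, the defining identity <Ax, y> = <x, A^* y> gives (Ax)^T y = x^T (A^*) y, i.e. x^T A^T y = x^T (A^*) y. Since this holds for all x, y, we must have A^* = A^T. Therefore
A^* =
[[2, 1, 0],
 [1, 2, 1],
 [-1, 2, 2]].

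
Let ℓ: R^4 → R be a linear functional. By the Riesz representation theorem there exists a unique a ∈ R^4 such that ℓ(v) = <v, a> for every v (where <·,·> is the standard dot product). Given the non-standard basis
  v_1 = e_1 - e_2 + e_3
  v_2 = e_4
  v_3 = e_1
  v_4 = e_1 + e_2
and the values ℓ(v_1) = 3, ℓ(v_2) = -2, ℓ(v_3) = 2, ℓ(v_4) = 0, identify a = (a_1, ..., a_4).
a = (2, -2, -1, -2)

Write a = (a_1, ..., a_4) in the standard basis. For each basis vector v_i, ℓ(v_i) = <v_i, a> is a linear equation in the a_j's. Collect the n equations into a matrix system V a = ℓ, where row i of V is v_i (expressed in the standard basis). Since V is invertible (lower-triangular with 1s on the diagonal, up to permutation), solve by back-substitution:
  V =
[[1, -1, 1, 0],
 [0, 0, 0, 1],
 [1, 0, 0, 0],
 [1, 1, 0, 0]]
  V a = (3, -2, 2, 0)
Solving gives a = (2, -2, -1, -2).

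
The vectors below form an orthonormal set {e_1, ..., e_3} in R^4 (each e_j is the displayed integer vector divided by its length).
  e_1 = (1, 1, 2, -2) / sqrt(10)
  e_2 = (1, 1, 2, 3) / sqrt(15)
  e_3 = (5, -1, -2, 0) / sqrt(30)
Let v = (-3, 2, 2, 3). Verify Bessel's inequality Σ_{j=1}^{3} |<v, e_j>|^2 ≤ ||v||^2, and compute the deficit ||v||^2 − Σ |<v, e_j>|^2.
Σ |<v, e_j>|^2 = 126/5; ||v||^2 = 26; deficit = 4/5

Write each e_j = u_j / sqrt(<u_j, u_j>) where u_j is the displayed integer vector. Then <v, e_j> = <v, u_j> / sqrt(<u_j, u_j>), so |<v, e_j>|^2 = <v, u_j>^2 / <u_j, u_j>.
Coefficients: <v, e_1> = -3/sqrt(10), <v, e_2> = 12/sqrt(15), <v, e_3> = -21/sqrt(30).
Square and sum: Σ |<v, e_j>|^2 = 126/5.
Compute ||v||^2 = v·v = 26.
Deficit = 26 − 126/5 = 4/5 ≥ 0, confirming Bessel's inequality. (The deficit equals ||v − Σ <v,e_j> e_j||^2, the squared distance from v to span{e_j}.)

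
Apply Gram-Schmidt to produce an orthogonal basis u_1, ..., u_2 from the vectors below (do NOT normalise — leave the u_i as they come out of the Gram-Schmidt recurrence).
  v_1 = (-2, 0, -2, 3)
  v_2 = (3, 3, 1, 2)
Orthogonal basis:
  u_1 = (-2, 0, -2, 3)
  u_2 = (47/17, 3, 13/17, 40/17)

Apply the Gram-Schmidt recurrence
  u_1 = v_1
  u_i = v_i − Σ_{j<i} ((v_i · u_j) / (u_j · u_j)) · u_j.

Step by step this gives:
  u_1 = (-2, 0, -2, 3)
  u_2 = (47/17, 3, 13/17, 40/17)

Orthogonality check:
  u_2 · u_1 = 0 (should be 0)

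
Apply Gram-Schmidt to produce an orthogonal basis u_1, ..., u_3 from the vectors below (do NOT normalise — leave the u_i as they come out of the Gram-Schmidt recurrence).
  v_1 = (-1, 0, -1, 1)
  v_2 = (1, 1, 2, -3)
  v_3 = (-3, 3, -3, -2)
Orthogonal basis:
  u_1 = (-1, 0, -1, 1)
  u_2 = (-1, 1, 0, -1)
  u_3 = (1, 1/3, -5/3, -2/3)

Apply the Gram-Schmidt recurrence
  u_1 = v_1
  u_i = v_i − Σ_{j<i} ((v_i · u_j) / (u_j · u_j)) · u_j.

Step by step this gives:
  u_1 = (-1, 0, -1, 1)
  u_2 = (-1, 1, 0, -1)
  u_3 = (1, 1/3, -5/3, -2/3)

Orthogonality check:
  u_2 · u_1 = 0 (should be 0)
  u_3 · u_1 = 0 (should be 0)
  u_3 · u_2 = 0 (should be 0)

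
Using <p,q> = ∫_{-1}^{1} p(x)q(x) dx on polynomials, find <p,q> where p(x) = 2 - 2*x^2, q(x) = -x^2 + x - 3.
<p,q> = -128/15

Expand the product: p(x)·q(x) = 2*x^4 - 2*x^3 + 4*x^2 + 2*x - 6.
∫_{-1}^{1} of each monomial x^k gives [2/(k+1) if k even, 0 if k odd]. Integrating term-by-term (or equivalently evaluating the antiderivative F(x) = 2*x^5/5 - x^4/2 + 4*x^3/3 + x^2 - 6*x at the endpoints):
  F(1) − F(−1) = -113/30 − (143/30) = -128/15.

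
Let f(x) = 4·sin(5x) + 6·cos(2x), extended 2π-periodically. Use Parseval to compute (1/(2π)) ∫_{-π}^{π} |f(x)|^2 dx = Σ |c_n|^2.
Σ |c_n|^2 = 26

Expand |f|^2 and use orthogonality of {sin(nx), cos(mx)} on [-π, π]:
  ∫_{-π}^{π} sin(nx)^2 dx = π, ∫ cos(mx)^2 dx = π, and cross terms integrate to 0.
So ∫_{-π}^{π} f(x)^2 dx = 4^2 · π + 6^2 · π = (16 + 36)π.
Divide by 2π: (16 + 36)/2 = 26.
By Parseval, this equals Σ |c_n|^2.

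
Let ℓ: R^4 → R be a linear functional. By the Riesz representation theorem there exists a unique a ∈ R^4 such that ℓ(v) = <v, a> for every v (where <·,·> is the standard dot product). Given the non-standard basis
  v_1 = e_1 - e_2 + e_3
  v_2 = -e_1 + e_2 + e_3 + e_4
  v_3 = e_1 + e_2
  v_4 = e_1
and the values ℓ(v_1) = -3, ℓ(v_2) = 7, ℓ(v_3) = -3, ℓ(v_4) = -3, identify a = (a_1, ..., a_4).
a = (-3, 0, 0, 4)

Write a = (a_1, ..., a_4) in the standard basis. For each basis vector v_i, ℓ(v_i) = <v_i, a> is a linear equation in the a_j's. Collect the n equations into a matrix system V a = ℓ, where row i of V is v_i (expressed in the standard basis). Since V is invertible (lower-triangular with 1s on the diagonal, up to permutation), solve by back-substitution:
  V =
[[1, -1, 1, 0],
 [-1, 1, 1, 1],
 [1, 1, 0, 0],
 [1, 0, 0, 0]]
  V a = (-3, 7, -3, -3)
Solving gives a = (-3, 0, 0, 4).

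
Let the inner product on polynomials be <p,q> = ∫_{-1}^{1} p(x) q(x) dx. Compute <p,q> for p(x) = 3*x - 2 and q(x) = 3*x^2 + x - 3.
<p,q> = 10

Expand the product: p(x)·q(x) = 9*x^3 - 3*x^2 - 11*x + 6.
∫_{-1}^{1} of each monomial x^k gives [2/(k+1) if k even, 0 if k odd]. Integrating term-by-term (or equivalently evaluating the antiderivative F(x) = 9*x^4/4 - x^3 - 11*x^2/2 + 6*x at the endpoints):
  F(1) − F(−1) = 7/4 − (-33/4) = 10.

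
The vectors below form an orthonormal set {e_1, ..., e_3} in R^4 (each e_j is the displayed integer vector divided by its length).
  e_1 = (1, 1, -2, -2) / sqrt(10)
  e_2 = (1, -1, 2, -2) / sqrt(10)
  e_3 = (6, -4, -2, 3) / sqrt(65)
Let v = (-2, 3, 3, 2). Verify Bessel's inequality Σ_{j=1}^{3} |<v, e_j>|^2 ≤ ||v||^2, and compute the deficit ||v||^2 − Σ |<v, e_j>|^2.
Σ |<v, e_j>|^2 = 1161/65; ||v||^2 = 26; deficit = 529/65

Write each e_j = u_j / sqrt(<u_j, u_j>) where u_j is the displayed integer vector. Then <v, e_j> = <v, u_j> / sqrt(<u_j, u_j>), so |<v, e_j>|^2 = <v, u_j>^2 / <u_j, u_j>.
Coefficients: <v, e_1> = -9/sqrt(10), <v, e_2> = -3/sqrt(10), <v, e_3> = -24/sqrt(65).
Square and sum: Σ |<v, e_j>|^2 = 1161/65.
Compute ||v||^2 = v·v = 26.
Deficit = 26 − 1161/65 = 529/65 ≥ 0, confirming Bessel's inequality. (The deficit equals ||v − Σ <v,e_j> e_j||^2, the squared distance from v to span{e_j}.)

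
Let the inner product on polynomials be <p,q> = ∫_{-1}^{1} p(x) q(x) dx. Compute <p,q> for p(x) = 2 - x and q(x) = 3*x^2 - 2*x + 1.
<p,q> = 28/3

Expand the product: p(x)·q(x) = -3*x^3 + 8*x^2 - 5*x + 2.
∫_{-1}^{1} of each monomial x^k gives [2/(k+1) if k even, 0 if k odd]. Integrating term-by-term (or equivalently evaluating the antiderivative F(x) = -3*x^4/4 + 8*x^3/3 - 5*x^2/2 + 2*x at the endpoints):
  F(1) − F(−1) = 17/12 − (-95/12) = 28/3.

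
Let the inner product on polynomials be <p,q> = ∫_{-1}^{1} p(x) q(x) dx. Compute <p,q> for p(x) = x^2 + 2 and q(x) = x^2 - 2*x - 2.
<p,q> = -38/5

Expand the product: p(x)·q(x) = x^4 - 2*x^3 - 4*x - 4.
∫_{-1}^{1} of each monomial x^k gives [2/(k+1) if k even, 0 if k odd]. Integrating term-by-term (or equivalently evaluating the antiderivative F(x) = x^5/5 - x^4/2 - 2*x^2 - 4*x at the endpoints):
  F(1) − F(−1) = -63/10 − (13/10) = -38/5.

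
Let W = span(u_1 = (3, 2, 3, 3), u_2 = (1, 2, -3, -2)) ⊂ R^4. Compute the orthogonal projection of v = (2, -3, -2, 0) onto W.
proj_W(v) = (-131/247, -6/19, -159/247, -8/13)

Set up U = [u_1 | ... | u_2] ∈ R^(4×2). The projector onto W = col(U) is P = U (U^T U)^(-1) U^T.
Compute U^T U =
  [31, -8]
  [-8, 18],
and U^T v = (-6, 2).
Solve U^T U · c = U^T v for the coefficients: c = (-46/247, 7/247). The projection is proj_W(v) = U c.
Check: (v - proj_W(v)) · u_1 = 0  (should be 0).
Check: (v - proj_W(v)) · u_2 = 0  (should be 0).
Result: proj_W(v) = (-131/247, -6/19, -159/247, -8/13).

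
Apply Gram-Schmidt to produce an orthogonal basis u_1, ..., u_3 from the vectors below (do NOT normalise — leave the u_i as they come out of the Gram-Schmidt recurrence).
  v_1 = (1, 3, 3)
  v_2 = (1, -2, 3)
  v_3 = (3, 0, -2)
Orthogonal basis:
  u_1 = (1, 3, 3)
  u_2 = (15/19, -50/19, 45/19)
  u_3 = (33/10, 0, -11/10)

Apply the Gram-Schmidt recurrence
  u_1 = v_1
  u_i = v_i − Σ_{j<i} ((v_i · u_j) / (u_j · u_j)) · u_j.

Step by step this gives:
  u_1 = (1, 3, 3)
  u_2 = (15/19, -50/19, 45/19)
  u_3 = (33/10, 0, -11/10)

Orthogonality check:
  u_2 · u_1 = 0 (should be 0)
  u_3 · u_1 = 0 (should be 0)
  u_3 · u_2 = 0 (should be 0)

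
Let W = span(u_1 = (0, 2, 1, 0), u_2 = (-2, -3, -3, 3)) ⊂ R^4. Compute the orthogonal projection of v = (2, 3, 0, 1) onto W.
proj_W(v) = (-4/37, 90/37, 42/37, 6/37)

Set up U = [u_1 | ... | u_2] ∈ R^(4×2). The projector onto W = col(U) is P = U (U^T U)^(-1) U^T.
Compute U^T U =
  [5, -9]
  [-9, 31],
and U^T v = (6, -10).
Solve U^T U · c = U^T v for the coefficients: c = (48/37, 2/37). The projection is proj_W(v) = U c.
Check: (v - proj_W(v)) · u_1 = 0  (should be 0).
Check: (v - proj_W(v)) · u_2 = 0  (should be 0).
Result: proj_W(v) = (-4/37, 90/37, 42/37, 6/37).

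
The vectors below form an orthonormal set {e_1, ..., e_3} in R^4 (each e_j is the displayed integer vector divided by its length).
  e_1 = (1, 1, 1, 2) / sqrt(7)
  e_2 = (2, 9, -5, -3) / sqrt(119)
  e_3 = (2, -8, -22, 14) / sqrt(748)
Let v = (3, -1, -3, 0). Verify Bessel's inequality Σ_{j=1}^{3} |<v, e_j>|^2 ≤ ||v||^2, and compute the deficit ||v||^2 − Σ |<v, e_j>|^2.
Σ |<v, e_j>|^2 = 109/11; ||v||^2 = 19; deficit = 100/11

Write each e_j = u_j / sqrt(<u_j, u_j>) where u_j is the displayed integer vector. Then <v, e_j> = <v, u_j> / sqrt(<u_j, u_j>), so |<v, e_j>|^2 = <v, u_j>^2 / <u_j, u_j>.
Coefficients: <v, e_1> = -1/sqrt(7), <v, e_2> = 12/sqrt(119), <v, e_3> = 80/sqrt(748).
Square and sum: Σ |<v, e_j>|^2 = 109/11.
Compute ||v||^2 = v·v = 19.
Deficit = 19 − 109/11 = 100/11 ≥ 0, confirming Bessel's inequality. (The deficit equals ||v − Σ <v,e_j> e_j||^2, the squared distance from v to span{e_j}.)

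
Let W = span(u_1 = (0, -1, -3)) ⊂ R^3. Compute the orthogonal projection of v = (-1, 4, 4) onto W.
proj_W(v) = (0, 8/5, 24/5)

Set up U = [u_1 | ... | u_1] ∈ R^(3×1). The projector onto W = col(U) is P = U (U^T U)^(-1) U^T.
Compute U^T U =
  [10],
and U^T v = (-16).
Solve U^T U · c = U^T v for the coefficients: c = (-8/5). The projection is proj_W(v) = U c.
Check: (v - proj_W(v)) · u_1 = 0  (should be 0).
Result: proj_W(v) = (0, 8/5, 24/5).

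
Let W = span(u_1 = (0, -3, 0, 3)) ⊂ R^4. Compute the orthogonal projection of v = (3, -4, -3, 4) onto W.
proj_W(v) = (0, -4, 0, 4)

Set up U = [u_1 | ... | u_1] ∈ R^(4×1). The projector onto W = col(U) is P = U (U^T U)^(-1) U^T.
Compute U^T U =
  [18],
and U^T v = (24).
Solve U^T U · c = U^T v for the coefficients: c = (4/3). The projection is proj_W(v) = U c.
Check: (v - proj_W(v)) · u_1 = 0  (should be 0).
Result: proj_W(v) = (0, -4, 0, 4).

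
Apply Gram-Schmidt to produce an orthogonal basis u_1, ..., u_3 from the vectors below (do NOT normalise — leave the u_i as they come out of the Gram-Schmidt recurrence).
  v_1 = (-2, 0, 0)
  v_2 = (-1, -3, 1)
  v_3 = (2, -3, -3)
Orthogonal basis:
  u_1 = (-2, 0, 0)
  u_2 = (0, -3, 1)
  u_3 = (0, -6/5, -18/5)

Apply the Gram-Schmidt recurrence
  u_1 = v_1
  u_i = v_i − Σ_{j<i} ((v_i · u_j) / (u_j · u_j)) · u_j.

Step by step this gives:
  u_1 = (-2, 0, 0)
  u_2 = (0, -3, 1)
  u_3 = (0, -6/5, -18/5)

Orthogonality check:
  u_2 · u_1 = 0 (should be 0)
  u_3 · u_1 = 0 (should be 0)
  u_3 · u_2 = 0 (should be 0)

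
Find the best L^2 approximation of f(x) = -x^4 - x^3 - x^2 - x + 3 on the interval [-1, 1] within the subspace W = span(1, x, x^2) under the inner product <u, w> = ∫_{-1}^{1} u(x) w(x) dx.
g(x) = -13*x^2/7 - 8*x/5 + 108/35

The best approximation g ∈ W is the orthogonal projection of f onto W. Writing g = a_0 + a_1 x + a_2 x^2, the coefficients solve the normal equations G · a = b where
  G_{ij} = <φ_i, φ_j> and b_i = <f, φ_i>, with φ_0 = 1, φ_1 = x, φ_2 = x^2.
G =
  [2, 0, 2/3]
  [0, 2/3, 0]
  [2/3, 0, 2/5],
b = (74/15, -16/15, 46/35).
Solving gives a_0 = 108/35, a_1 = -8/5, a_2 = -13/7, so
  g(x) = -13*x^2/7 - 8*x/5 + 108/35.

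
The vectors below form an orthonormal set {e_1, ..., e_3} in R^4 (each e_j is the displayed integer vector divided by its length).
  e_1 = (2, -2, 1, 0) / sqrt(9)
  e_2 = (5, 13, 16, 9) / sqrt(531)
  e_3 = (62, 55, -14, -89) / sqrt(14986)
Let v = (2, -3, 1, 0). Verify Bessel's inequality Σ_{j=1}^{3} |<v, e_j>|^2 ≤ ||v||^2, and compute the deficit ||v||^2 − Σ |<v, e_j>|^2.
Σ |<v, e_j>|^2 = 3547/254; ||v||^2 = 14; deficit = 9/254

Write each e_j = u_j / sqrt(<u_j, u_j>) where u_j is the displayed integer vector. Then <v, e_j> = <v, u_j> / sqrt(<u_j, u_j>), so |<v, e_j>|^2 = <v, u_j>^2 / <u_j, u_j>.
Coefficients: <v, e_1> = 11/sqrt(9), <v, e_2> = -13/sqrt(531), <v, e_3> = -55/sqrt(14986).
Square and sum: Σ |<v, e_j>|^2 = 3547/254.
Compute ||v||^2 = v·v = 14.
Deficit = 14 − 3547/254 = 9/254 ≥ 0, confirming Bessel's inequality. (The deficit equals ||v − Σ <v,e_j> e_j||^2, the squared distance from v to span{e_j}.)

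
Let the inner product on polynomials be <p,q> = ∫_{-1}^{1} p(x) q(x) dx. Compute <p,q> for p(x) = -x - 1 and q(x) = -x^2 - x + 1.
<p,q> = -2/3

Expand the product: p(x)·q(x) = x^3 + 2*x^2 - 1.
∫_{-1}^{1} of each monomial x^k gives [2/(k+1) if k even, 0 if k odd]. Integrating term-by-term (or equivalently evaluating the antiderivative F(x) = x^4/4 + 2*x^3/3 - x at the endpoints):
  F(1) − F(−1) = -1/12 − (7/12) = -2/3.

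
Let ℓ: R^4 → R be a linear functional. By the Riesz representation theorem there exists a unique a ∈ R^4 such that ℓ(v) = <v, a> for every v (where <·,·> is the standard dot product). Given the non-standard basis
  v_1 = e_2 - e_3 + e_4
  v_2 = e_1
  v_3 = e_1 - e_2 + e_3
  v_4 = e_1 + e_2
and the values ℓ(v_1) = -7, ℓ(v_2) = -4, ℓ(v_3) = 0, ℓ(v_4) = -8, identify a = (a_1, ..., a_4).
a = (-4, -4, 0, -3)

Write a = (a_1, ..., a_4) in the standard basis. For each basis vector v_i, ℓ(v_i) = <v_i, a> is a linear equation in the a_j's. Collect the n equations into a matrix system V a = ℓ, where row i of V is v_i (expressed in the standard basis). Since V is invertible (lower-triangular with 1s on the diagonal, up to permutation), solve by back-substitution:
  V =
[[0, 1, -1, 1],
 [1, 0, 0, 0],
 [1, -1, 1, 0],
 [1, 1, 0, 0]]
  V a = (-7, -4, 0, -8)
Solving gives a = (-4, -4, 0, -3).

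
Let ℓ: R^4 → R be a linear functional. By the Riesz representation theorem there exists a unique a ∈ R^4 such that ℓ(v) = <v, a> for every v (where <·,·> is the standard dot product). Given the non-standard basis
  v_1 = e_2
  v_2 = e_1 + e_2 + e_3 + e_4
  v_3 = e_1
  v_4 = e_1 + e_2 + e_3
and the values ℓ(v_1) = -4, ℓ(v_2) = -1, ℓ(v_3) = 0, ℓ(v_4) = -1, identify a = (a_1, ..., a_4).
a = (0, -4, 3, 0)

Write a = (a_1, ..., a_4) in the standard basis. For each basis vector v_i, ℓ(v_i) = <v_i, a> is a linear equation in the a_j's. Collect the n equations into a matrix system V a = ℓ, where row i of V is v_i (expressed in the standard basis). Since V is invertible (lower-triangular with 1s on the diagonal, up to permutation), solve by back-substitution:
  V =
[[0, 1, 0, 0],
 [1, 1, 1, 1],
 [1, 0, 0, 0],
 [1, 1, 1, 0]]
  V a = (-4, -1, 0, -1)
Solving gives a = (0, -4, 3, 0).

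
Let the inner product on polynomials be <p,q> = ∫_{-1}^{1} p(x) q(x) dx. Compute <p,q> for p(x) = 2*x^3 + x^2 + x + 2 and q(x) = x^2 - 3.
<p,q> = -184/15

Expand the product: p(x)·q(x) = 2*x^5 + x^4 - 5*x^3 - x^2 - 3*x - 6.
∫_{-1}^{1} of each monomial x^k gives [2/(k+1) if k even, 0 if k odd]. Integrating term-by-term (or equivalently evaluating the antiderivative F(x) = x^6/3 + x^5/5 - 5*x^4/4 - x^3/3 - 3*x^2/2 - 6*x at the endpoints):
  F(1) − F(−1) = -171/20 − (223/60) = -184/15.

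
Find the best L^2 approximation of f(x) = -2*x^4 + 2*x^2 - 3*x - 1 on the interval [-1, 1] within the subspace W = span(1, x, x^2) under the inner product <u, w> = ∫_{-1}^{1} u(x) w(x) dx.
g(x) = 2*x^2/7 - 3*x - 29/35

The best approximation g ∈ W is the orthogonal projection of f onto W. Writing g = a_0 + a_1 x + a_2 x^2, the coefficients solve the normal equations G · a = b where
  G_{ij} = <φ_i, φ_j> and b_i = <f, φ_i>, with φ_0 = 1, φ_1 = x, φ_2 = x^2.
G =
  [2, 0, 2/3]
  [0, 2/3, 0]
  [2/3, 0, 2/5],
b = (-22/15, -2, -46/105).
Solving gives a_0 = -29/35, a_1 = -3, a_2 = 2/7, so
  g(x) = 2*x^2/7 - 3*x - 29/35.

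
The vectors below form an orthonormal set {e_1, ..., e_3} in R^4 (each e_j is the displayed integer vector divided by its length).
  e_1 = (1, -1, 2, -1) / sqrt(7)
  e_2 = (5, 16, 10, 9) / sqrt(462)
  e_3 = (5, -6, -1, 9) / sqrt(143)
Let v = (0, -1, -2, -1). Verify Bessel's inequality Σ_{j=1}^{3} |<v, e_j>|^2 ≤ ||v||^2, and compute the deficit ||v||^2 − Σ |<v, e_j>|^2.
Σ |<v, e_j>|^2 = 129/26; ||v||^2 = 6; deficit = 27/26

Write each e_j = u_j / sqrt(<u_j, u_j>) where u_j is the displayed integer vector. Then <v, e_j> = <v, u_j> / sqrt(<u_j, u_j>), so |<v, e_j>|^2 = <v, u_j>^2 / <u_j, u_j>.
Coefficients: <v, e_1> = -2/sqrt(7), <v, e_2> = -45/sqrt(462), <v, e_3> = -1/sqrt(143).
Square and sum: Σ |<v, e_j>|^2 = 129/26.
Compute ||v||^2 = v·v = 6.
Deficit = 6 − 129/26 = 27/26 ≥ 0, confirming Bessel's inequality. (The deficit equals ||v − Σ <v,e_j> e_j||^2, the squared distance from v to span{e_j}.)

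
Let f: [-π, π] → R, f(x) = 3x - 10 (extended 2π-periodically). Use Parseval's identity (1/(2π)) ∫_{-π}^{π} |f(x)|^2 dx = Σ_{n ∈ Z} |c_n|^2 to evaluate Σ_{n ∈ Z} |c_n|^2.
Σ |c_n|^2 = 3π^2 + 100

Expand and integrate term by term over [-π, π]:
  ∫ (3x)^2 dx = 9·(2π^3/3); ∫ 2·3·(-10)·x dx = 0 (odd integrand); ∫ (-10)^2 dx = 100·2π.
So (1/(2π)) ∫_{-π}^{π} (3x - 10)^2 dx = 9π^2/3 + 100 = 3π^2 + 100.
Parseval ⇒ Σ |c_n|^2 = 3π^2 + 100.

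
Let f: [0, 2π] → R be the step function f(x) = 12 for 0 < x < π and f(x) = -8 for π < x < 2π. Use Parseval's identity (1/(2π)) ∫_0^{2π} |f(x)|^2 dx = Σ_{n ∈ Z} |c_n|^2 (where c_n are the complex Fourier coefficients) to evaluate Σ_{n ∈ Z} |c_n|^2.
Σ |c_n|^2 = 104

Parseval equates the L^2 energy of f (normalised by 1/(2π)) with the ℓ^2 sum of its Fourier coefficients: (1/(2π)) ∫_0^{2π} |f|^2 = Σ |c_n|^2.
Compute the left side: (1/(2π)) [∫_0^π 12^2 dx + ∫_π^{2π} (-8)^2 dx] = (1/(2π)) · (144π + 64π) = (144 + 64)/2 = 104.
So Σ_{n ∈ Z} |c_n|^2 = 104.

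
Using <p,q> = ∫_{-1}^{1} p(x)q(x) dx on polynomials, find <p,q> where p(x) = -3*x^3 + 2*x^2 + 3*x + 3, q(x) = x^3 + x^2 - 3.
<p,q> = -132/7

Expand the product: p(x)·q(x) = -3*x^6 - x^5 + 5*x^4 + 15*x^3 - 3*x^2 - 9*x - 9.
∫_{-1}^{1} of each monomial x^k gives [2/(k+1) if k even, 0 if k odd]. Integrating term-by-term (or equivalently evaluating the antiderivative F(x) = -3*x^7/7 - x^6/6 + x^5 + 15*x^4/4 - x^3 - 9*x^2/2 - 9*x at the endpoints):
  F(1) − F(−1) = -869/84 − (715/84) = -132/7.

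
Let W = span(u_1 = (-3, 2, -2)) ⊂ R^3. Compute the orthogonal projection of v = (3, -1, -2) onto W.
proj_W(v) = (21/17, -14/17, 14/17)

Set up U = [u_1 | ... | u_1] ∈ R^(3×1). The projector onto W = col(U) is P = U (U^T U)^(-1) U^T.
Compute U^T U =
  [17],
and U^T v = (-7).
Solve U^T U · c = U^T v for the coefficients: c = (-7/17). The projection is proj_W(v) = U c.
Check: (v - proj_W(v)) · u_1 = 0  (should be 0).
Result: proj_W(v) = (21/17, -14/17, 14/17).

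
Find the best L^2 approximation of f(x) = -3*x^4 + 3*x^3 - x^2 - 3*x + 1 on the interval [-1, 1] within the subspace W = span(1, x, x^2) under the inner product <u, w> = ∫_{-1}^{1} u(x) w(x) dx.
g(x) = -25*x^2/7 - 6*x/5 + 44/35

The best approximation g ∈ W is the orthogonal projection of f onto W. Writing g = a_0 + a_1 x + a_2 x^2, the coefficients solve the normal equations G · a = b where
  G_{ij} = <φ_i, φ_j> and b_i = <f, φ_i>, with φ_0 = 1, φ_1 = x, φ_2 = x^2.
G =
  [2, 0, 2/3]
  [0, 2/3, 0]
  [2/3, 0, 2/5],
b = (2/15, -4/5, -62/105).
Solving gives a_0 = 44/35, a_1 = -6/5, a_2 = -25/7, so
  g(x) = -25*x^2/7 - 6*x/5 + 44/35.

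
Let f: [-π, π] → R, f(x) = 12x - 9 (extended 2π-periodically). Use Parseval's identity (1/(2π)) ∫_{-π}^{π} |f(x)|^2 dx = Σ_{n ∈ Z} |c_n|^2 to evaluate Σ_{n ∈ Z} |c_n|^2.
Σ |c_n|^2 = 48π^2 + 81

Expand and integrate term by term over [-π, π]:
  ∫ (12x)^2 dx = 144·(2π^3/3); ∫ 2·12·(-9)·x dx = 0 (odd integrand); ∫ (-9)^2 dx = 81·2π.
So (1/(2π)) ∫_{-π}^{π} (12x - 9)^2 dx = 144π^2/3 + 81 = 48π^2 + 81.
Parseval ⇒ Σ |c_n|^2 = 48π^2 + 81.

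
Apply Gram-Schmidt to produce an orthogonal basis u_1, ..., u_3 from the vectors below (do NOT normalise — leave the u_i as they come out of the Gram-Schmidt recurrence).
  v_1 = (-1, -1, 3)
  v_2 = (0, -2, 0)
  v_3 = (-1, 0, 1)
Orthogonal basis:
  u_1 = (-1, -1, 3)
  u_2 = (2/11, -20/11, -6/11)
  u_3 = (-3/5, 0, -1/5)

Apply the Gram-Schmidt recurrence
  u_1 = v_1
  u_i = v_i − Σ_{j<i} ((v_i · u_j) / (u_j · u_j)) · u_j.

Step by step this gives:
  u_1 = (-1, -1, 3)
  u_2 = (2/11, -20/11, -6/11)
  u_3 = (-3/5, 0, -1/5)

Orthogonality check:
  u_2 · u_1 = 0 (should be 0)
  u_3 · u_1 = 0 (should be 0)
  u_3 · u_2 = 0 (should be 0)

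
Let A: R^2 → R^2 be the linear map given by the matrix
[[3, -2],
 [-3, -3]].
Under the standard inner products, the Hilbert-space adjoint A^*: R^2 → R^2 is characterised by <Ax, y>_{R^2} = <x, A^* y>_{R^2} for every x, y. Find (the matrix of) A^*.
A^* = A^T =
[[3, -3],
 [-2, -3]]

For real matrices with standard dot products, the defining identity <Ax, y> = <x, A^* y> gives (Ax)^T y = x^T (A^*) y, i.e. x^T A^T y = x^T (A^*) y. Since this holds for all x, y, we must have A^* = A^T. Therefore
A^* =
[[3, -3],
 [-2, -3]].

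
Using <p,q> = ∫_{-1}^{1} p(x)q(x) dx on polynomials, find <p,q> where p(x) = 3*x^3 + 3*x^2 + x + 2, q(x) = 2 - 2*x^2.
<p,q> = 104/15

Expand the product: p(x)·q(x) = -6*x^5 - 6*x^4 + 4*x^3 + 2*x^2 + 2*x + 4.
∫_{-1}^{1} of each monomial x^k gives [2/(k+1) if k even, 0 if k odd]. Integrating term-by-term (or equivalently evaluating the antiderivative F(x) = -x^6 - 6*x^5/5 + x^4 + 2*x^3/3 + x^2 + 4*x at the endpoints):
  F(1) − F(−1) = 67/15 − (-37/15) = 104/15.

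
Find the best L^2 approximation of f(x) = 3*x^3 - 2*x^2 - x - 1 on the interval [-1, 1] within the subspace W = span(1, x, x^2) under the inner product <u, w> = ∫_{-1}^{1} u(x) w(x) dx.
g(x) = -2*x^2 + 4*x/5 - 1

The best approximation g ∈ W is the orthogonal projection of f onto W. Writing g = a_0 + a_1 x + a_2 x^2, the coefficients solve the normal equations G · a = b where
  G_{ij} = <φ_i, φ_j> and b_i = <f, φ_i>, with φ_0 = 1, φ_1 = x, φ_2 = x^2.
G =
  [2, 0, 2/3]
  [0, 2/3, 0]
  [2/3, 0, 2/5],
b = (-10/3, 8/15, -22/15).
Solving gives a_0 = -1, a_1 = 4/5, a_2 = -2, so
  g(x) = -2*x^2 + 4*x/5 - 1.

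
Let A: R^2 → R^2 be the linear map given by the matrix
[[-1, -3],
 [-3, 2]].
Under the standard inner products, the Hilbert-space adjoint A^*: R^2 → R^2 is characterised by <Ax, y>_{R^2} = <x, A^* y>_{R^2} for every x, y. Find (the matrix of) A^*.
A^* = A^T =
[[-1, -3],
 [-3, 2]]

For real matrices with standard dot products, the defining identity <Ax, y> = <x, A^* y> gives (Ax)^T y = x^T (A^*) y, i.e. x^T A^T y = x^T (A^*) y. Since this holds for all x, y, we must have A^* = A^T. Therefore
A^* =
[[-1, -3],
 [-3, 2]].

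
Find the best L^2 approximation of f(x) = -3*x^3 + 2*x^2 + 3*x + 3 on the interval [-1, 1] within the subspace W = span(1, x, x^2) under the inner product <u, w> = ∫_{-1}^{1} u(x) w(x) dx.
g(x) = 2*x^2 + 6*x/5 + 3

The best approximation g ∈ W is the orthogonal projection of f onto W. Writing g = a_0 + a_1 x + a_2 x^2, the coefficients solve the normal equations G · a = b where
  G_{ij} = <φ_i, φ_j> and b_i = <f, φ_i>, with φ_0 = 1, φ_1 = x, φ_2 = x^2.
G =
  [2, 0, 2/3]
  [0, 2/3, 0]
  [2/3, 0, 2/5],
b = (22/3, 4/5, 14/5).
Solving gives a_0 = 3, a_1 = 6/5, a_2 = 2, so
  g(x) = 2*x^2 + 6*x/5 + 3.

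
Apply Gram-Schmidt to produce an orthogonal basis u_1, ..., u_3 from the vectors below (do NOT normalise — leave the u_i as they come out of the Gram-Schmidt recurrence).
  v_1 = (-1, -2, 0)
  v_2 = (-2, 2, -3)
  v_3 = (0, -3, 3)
Orthogonal basis:
  u_1 = (-1, -2, 0)
  u_2 = (-12/5, 6/5, -3)
  u_3 = (-2/3, 1/3, 2/3)

Apply the Gram-Schmidt recurrence
  u_1 = v_1
  u_i = v_i − Σ_{j<i} ((v_i · u_j) / (u_j · u_j)) · u_j.

Step by step this gives:
  u_1 = (-1, -2, 0)
  u_2 = (-12/5, 6/5, -3)
  u_3 = (-2/3, 1/3, 2/3)

Orthogonality check:
  u_2 · u_1 = 0 (should be 0)
  u_3 · u_1 = 0 (should be 0)
  u_3 · u_2 = 0 (should be 0)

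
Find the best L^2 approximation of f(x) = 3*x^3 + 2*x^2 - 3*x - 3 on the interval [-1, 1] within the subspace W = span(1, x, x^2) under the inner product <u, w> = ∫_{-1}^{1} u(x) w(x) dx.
g(x) = 2*x^2 - 6*x/5 - 3

The best approximation g ∈ W is the orthogonal projection of f onto W. Writing g = a_0 + a_1 x + a_2 x^2, the coefficients solve the normal equations G · a = b where
  G_{ij} = <φ_i, φ_j> and b_i = <f, φ_i>, with φ_0 = 1, φ_1 = x, φ_2 = x^2.
G =
  [2, 0, 2/3]
  [0, 2/3, 0]
  [2/3, 0, 2/5],
b = (-14/3, -4/5, -6/5).
Solving gives a_0 = -3, a_1 = -6/5, a_2 = 2, so
  g(x) = 2*x^2 - 6*x/5 - 3.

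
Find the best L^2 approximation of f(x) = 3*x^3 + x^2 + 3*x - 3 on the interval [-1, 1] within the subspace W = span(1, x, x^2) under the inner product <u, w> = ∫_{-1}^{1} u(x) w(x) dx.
g(x) = x^2 + 24*x/5 - 3

The best approximation g ∈ W is the orthogonal projection of f onto W. Writing g = a_0 + a_1 x + a_2 x^2, the coefficients solve the normal equations G · a = b where
  G_{ij} = <φ_i, φ_j> and b_i = <f, φ_i>, with φ_0 = 1, φ_1 = x, φ_2 = x^2.
G =
  [2, 0, 2/3]
  [0, 2/3, 0]
  [2/3, 0, 2/5],
b = (-16/3, 16/5, -8/5).
Solving gives a_0 = -3, a_1 = 24/5, a_2 = 1, so
  g(x) = x^2 + 24*x/5 - 3.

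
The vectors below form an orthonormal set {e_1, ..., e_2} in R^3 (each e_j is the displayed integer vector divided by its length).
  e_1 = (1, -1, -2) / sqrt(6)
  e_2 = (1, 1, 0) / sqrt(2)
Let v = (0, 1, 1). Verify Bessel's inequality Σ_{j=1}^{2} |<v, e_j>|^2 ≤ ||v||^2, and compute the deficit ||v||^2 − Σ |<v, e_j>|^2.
Σ |<v, e_j>|^2 = 2; ||v||^2 = 2; deficit = 0

Write each e_j = u_j / sqrt(<u_j, u_j>) where u_j is the displayed integer vector. Then <v, e_j> = <v, u_j> / sqrt(<u_j, u_j>), so |<v, e_j>|^2 = <v, u_j>^2 / <u_j, u_j>.
Coefficients: <v, e_1> = -3/sqrt(6), <v, e_2> = 1/sqrt(2).
Square and sum: Σ |<v, e_j>|^2 = 2.
Compute ||v||^2 = v·v = 2.
Deficit = 2 − 2 = 0 ≥ 0, confirming Bessel's inequality. (The deficit equals ||v − Σ <v,e_j> e_j||^2, the squared distance from v to span{e_j}.)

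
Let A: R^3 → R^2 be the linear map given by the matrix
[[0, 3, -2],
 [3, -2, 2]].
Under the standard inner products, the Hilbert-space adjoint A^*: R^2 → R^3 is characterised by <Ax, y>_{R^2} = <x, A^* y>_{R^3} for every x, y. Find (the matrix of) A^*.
A^* = A^T =
[[0, 3],
 [3, -2],
 [-2, 2]]

For real matrices with standard dot products, the defining identity <Ax, y> = <x, A^* y> gives (Ax)^T y = x^T (A^*) y, i.e. x^T A^T y = x^T (A^*) y. Since this holds for all x, y, we must have A^* = A^T. Therefore
A^* =
[[0, 3],
 [3, -2],
 [-2, 2]].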